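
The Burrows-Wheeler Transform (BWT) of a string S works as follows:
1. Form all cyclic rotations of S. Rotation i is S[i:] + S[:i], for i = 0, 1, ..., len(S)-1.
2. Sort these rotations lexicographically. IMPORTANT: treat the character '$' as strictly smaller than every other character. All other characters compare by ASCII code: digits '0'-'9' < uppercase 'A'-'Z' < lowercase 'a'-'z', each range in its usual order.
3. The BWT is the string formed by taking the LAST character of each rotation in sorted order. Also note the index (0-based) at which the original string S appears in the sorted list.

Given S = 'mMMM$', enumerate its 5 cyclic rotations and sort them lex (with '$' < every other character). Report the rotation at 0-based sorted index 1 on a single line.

All 5 rotations (rotation i = S[i:]+S[:i]):
  rot[0] = mMMM$
  rot[1] = MMM$m
  rot[2] = MM$mM
  rot[3] = M$mMM
  rot[4] = $mMMM
Sorted (with $ < everything):
  sorted[0] = $mMMM
  sorted[1] = M$mMM
  sorted[2] = MM$mM
  sorted[3] = MMM$m
  sorted[4] = mMMM$
sorted[1] = M$mMM

Answer: M$mMM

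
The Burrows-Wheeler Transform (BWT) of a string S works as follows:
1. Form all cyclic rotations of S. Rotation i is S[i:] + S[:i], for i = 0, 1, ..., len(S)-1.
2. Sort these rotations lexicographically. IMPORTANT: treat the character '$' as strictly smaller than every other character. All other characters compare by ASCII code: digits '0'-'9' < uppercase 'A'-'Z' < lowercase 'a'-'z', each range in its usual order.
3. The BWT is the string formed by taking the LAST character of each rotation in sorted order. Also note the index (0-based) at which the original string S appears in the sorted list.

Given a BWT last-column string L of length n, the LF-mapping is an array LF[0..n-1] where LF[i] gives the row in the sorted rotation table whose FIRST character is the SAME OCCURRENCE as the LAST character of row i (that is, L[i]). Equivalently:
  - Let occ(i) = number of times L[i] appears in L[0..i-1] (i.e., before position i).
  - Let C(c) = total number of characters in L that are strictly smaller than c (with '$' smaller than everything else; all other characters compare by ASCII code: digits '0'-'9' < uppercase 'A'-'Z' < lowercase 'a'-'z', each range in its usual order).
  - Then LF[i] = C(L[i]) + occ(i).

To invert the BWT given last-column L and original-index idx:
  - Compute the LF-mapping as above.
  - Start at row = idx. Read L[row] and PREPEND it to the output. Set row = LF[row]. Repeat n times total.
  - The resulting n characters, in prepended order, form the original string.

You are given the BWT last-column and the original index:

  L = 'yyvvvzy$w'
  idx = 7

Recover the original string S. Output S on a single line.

Answer: yyvvvwzy$

Derivation:
LF mapping: 5 6 1 2 3 8 7 0 4
Walk LF starting at row 7, prepending L[row]:
  step 1: row=7, L[7]='$', prepend. Next row=LF[7]=0
  step 2: row=0, L[0]='y', prepend. Next row=LF[0]=5
  step 3: row=5, L[5]='z', prepend. Next row=LF[5]=8
  step 4: row=8, L[8]='w', prepend. Next row=LF[8]=4
  step 5: row=4, L[4]='v', prepend. Next row=LF[4]=3
  step 6: row=3, L[3]='v', prepend. Next row=LF[3]=2
  step 7: row=2, L[2]='v', prepend. Next row=LF[2]=1
  step 8: row=1, L[1]='y', prepend. Next row=LF[1]=6
  step 9: row=6, L[6]='y', prepend. Next row=LF[6]=7
Reversed output: yyvvvwzy$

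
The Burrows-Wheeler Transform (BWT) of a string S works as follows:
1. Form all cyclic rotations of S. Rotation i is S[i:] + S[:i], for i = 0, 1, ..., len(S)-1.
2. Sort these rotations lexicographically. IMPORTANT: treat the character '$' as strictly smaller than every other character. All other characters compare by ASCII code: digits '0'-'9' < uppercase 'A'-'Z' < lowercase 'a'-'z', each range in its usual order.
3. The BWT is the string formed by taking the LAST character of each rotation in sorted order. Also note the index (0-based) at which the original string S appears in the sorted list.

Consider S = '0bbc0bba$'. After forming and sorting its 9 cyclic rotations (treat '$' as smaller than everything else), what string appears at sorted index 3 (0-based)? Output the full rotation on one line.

Answer: a$0bbc0bb

Derivation:
All 9 rotations (rotation i = S[i:]+S[:i]):
  rot[0] = 0bbc0bba$
  rot[1] = bbc0bba$0
  rot[2] = bc0bba$0b
  rot[3] = c0bba$0bb
  rot[4] = 0bba$0bbc
  rot[5] = bba$0bbc0
  rot[6] = ba$0bbc0b
  rot[7] = a$0bbc0bb
  rot[8] = $0bbc0bba
Sorted (with $ < everything):
  sorted[0] = $0bbc0bba
  sorted[1] = 0bba$0bbc
  sorted[2] = 0bbc0bba$
  sorted[3] = a$0bbc0bb
  sorted[4] = ba$0bbc0b
  sorted[5] = bba$0bbc0
  sorted[6] = bbc0bba$0
  sorted[7] = bc0bba$0b
  sorted[8] = c0bba$0bb
sorted[3] = a$0bbc0bb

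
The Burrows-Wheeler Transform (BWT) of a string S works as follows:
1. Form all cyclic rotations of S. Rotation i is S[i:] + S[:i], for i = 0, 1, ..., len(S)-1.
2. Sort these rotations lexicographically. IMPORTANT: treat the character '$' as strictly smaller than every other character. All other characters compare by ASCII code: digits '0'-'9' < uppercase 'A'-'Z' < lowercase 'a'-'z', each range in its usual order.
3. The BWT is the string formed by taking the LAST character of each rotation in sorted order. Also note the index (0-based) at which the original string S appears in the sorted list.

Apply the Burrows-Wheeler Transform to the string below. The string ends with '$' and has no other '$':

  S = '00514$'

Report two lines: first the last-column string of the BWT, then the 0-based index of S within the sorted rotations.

All 6 rotations (rotation i = S[i:]+S[:i]):
  rot[0] = 00514$
  rot[1] = 0514$0
  rot[2] = 514$00
  rot[3] = 14$005
  rot[4] = 4$0051
  rot[5] = $00514
Sorted (with $ < everything):
  sorted[0] = $00514  (last char: '4')
  sorted[1] = 00514$  (last char: '$')
  sorted[2] = 0514$0  (last char: '0')
  sorted[3] = 14$005  (last char: '5')
  sorted[4] = 4$0051  (last char: '1')
  sorted[5] = 514$00  (last char: '0')
Last column: 4$0510
Original string S is at sorted index 1

Answer: 4$0510
1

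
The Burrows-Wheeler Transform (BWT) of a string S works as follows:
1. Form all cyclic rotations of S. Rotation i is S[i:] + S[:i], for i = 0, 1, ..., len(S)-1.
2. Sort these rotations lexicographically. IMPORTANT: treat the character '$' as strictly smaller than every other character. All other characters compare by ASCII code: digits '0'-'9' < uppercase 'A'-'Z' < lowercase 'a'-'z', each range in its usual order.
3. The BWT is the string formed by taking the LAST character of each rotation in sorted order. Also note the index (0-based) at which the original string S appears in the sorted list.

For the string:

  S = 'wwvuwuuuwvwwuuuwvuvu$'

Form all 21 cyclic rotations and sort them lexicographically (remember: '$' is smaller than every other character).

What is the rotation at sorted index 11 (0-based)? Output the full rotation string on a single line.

Answer: vuvu$wwvuwuuuwvwwuuuw

Derivation:
All 21 rotations (rotation i = S[i:]+S[:i]):
  rot[0] = wwvuwuuuwvwwuuuwvuvu$
  rot[1] = wvuwuuuwvwwuuuwvuvu$w
  rot[2] = vuwuuuwvwwuuuwvuvu$ww
  rot[3] = uwuuuwvwwuuuwvuvu$wwv
  rot[4] = wuuuwvwwuuuwvuvu$wwvu
  rot[5] = uuuwvwwuuuwvuvu$wwvuw
  rot[6] = uuwvwwuuuwvuvu$wwvuwu
  rot[7] = uwvwwuuuwvuvu$wwvuwuu
  rot[8] = wvwwuuuwvuvu$wwvuwuuu
  rot[9] = vwwuuuwvuvu$wwvuwuuuw
  rot[10] = wwuuuwvuvu$wwvuwuuuwv
  rot[11] = wuuuwvuvu$wwvuwuuuwvw
  rot[12] = uuuwvuvu$wwvuwuuuwvww
  rot[13] = uuwvuvu$wwvuwuuuwvwwu
  rot[14] = uwvuvu$wwvuwuuuwvwwuu
  rot[15] = wvuvu$wwvuwuuuwvwwuuu
  rot[16] = vuvu$wwvuwuuuwvwwuuuw
  rot[17] = uvu$wwvuwuuuwvwwuuuwv
  rot[18] = vu$wwvuwuuuwvwwuuuwvu
  rot[19] = u$wwvuwuuuwvwwuuuwvuv
  rot[20] = $wwvuwuuuwvwwuuuwvuvu
Sorted (with $ < everything):
  sorted[0] = $wwvuwuuuwvwwuuuwvuvu
  sorted[1] = u$wwvuwuuuwvwwuuuwvuv
  sorted[2] = uuuwvuvu$wwvuwuuuwvww
  sorted[3] = uuuwvwwuuuwvuvu$wwvuw
  sorted[4] = uuwvuvu$wwvuwuuuwvwwu
  sorted[5] = uuwvwwuuuwvuvu$wwvuwu
  sorted[6] = uvu$wwvuwuuuwvwwuuuwv
  sorted[7] = uwuuuwvwwuuuwvuvu$wwv
  sorted[8] = uwvuvu$wwvuwuuuwvwwuu
  sorted[9] = uwvwwuuuwvuvu$wwvuwuu
  sorted[10] = vu$wwvuwuuuwvwwuuuwvu
  sorted[11] = vuvu$wwvuwuuuwvwwuuuw
  sorted[12] = vuwuuuwvwwuuuwvuvu$ww
  sorted[13] = vwwuuuwvuvu$wwvuwuuuw
  sorted[14] = wuuuwvuvu$wwvuwuuuwvw
  sorted[15] = wuuuwvwwuuuwvuvu$wwvu
  sorted[16] = wvuvu$wwvuwuuuwvwwuuu
  sorted[17] = wvuwuuuwvwwuuuwvuvu$w
  sorted[18] = wvwwuuuwvuvu$wwvuwuuu
  sorted[19] = wwuuuwvuvu$wwvuwuuuwv
  sorted[20] = wwvuwuuuwvwwuuuwvuvu$
sorted[11] = vuvu$wwvuwuuuwvwwuuuw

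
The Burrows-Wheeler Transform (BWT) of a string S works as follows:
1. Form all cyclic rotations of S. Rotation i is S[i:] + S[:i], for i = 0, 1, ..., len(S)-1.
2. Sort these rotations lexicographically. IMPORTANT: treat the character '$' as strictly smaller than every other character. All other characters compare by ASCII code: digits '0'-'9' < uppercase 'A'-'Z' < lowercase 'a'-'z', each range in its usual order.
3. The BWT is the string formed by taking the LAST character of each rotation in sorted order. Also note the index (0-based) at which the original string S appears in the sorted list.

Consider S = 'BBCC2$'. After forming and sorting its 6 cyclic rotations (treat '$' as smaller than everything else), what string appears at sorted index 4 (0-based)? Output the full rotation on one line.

Answer: C2$BBC

Derivation:
All 6 rotations (rotation i = S[i:]+S[:i]):
  rot[0] = BBCC2$
  rot[1] = BCC2$B
  rot[2] = CC2$BB
  rot[3] = C2$BBC
  rot[4] = 2$BBCC
  rot[5] = $BBCC2
Sorted (with $ < everything):
  sorted[0] = $BBCC2
  sorted[1] = 2$BBCC
  sorted[2] = BBCC2$
  sorted[3] = BCC2$B
  sorted[4] = C2$BBC
  sorted[5] = CC2$BB
sorted[4] = C2$BBC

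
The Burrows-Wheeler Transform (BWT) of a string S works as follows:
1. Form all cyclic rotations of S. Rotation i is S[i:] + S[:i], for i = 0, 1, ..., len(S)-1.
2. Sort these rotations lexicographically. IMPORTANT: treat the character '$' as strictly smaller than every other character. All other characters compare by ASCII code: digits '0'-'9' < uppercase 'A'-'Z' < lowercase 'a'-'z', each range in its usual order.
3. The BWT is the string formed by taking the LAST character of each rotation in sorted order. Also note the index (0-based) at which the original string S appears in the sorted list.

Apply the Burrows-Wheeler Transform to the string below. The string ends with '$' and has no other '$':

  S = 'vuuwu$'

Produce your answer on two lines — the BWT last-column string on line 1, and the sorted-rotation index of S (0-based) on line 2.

Answer: uwvu$u
4

Derivation:
All 6 rotations (rotation i = S[i:]+S[:i]):
  rot[0] = vuuwu$
  rot[1] = uuwu$v
  rot[2] = uwu$vu
  rot[3] = wu$vuu
  rot[4] = u$vuuw
  rot[5] = $vuuwu
Sorted (with $ < everything):
  sorted[0] = $vuuwu  (last char: 'u')
  sorted[1] = u$vuuw  (last char: 'w')
  sorted[2] = uuwu$v  (last char: 'v')
  sorted[3] = uwu$vu  (last char: 'u')
  sorted[4] = vuuwu$  (last char: '$')
  sorted[5] = wu$vuu  (last char: 'u')
Last column: uwvu$u
Original string S is at sorted index 4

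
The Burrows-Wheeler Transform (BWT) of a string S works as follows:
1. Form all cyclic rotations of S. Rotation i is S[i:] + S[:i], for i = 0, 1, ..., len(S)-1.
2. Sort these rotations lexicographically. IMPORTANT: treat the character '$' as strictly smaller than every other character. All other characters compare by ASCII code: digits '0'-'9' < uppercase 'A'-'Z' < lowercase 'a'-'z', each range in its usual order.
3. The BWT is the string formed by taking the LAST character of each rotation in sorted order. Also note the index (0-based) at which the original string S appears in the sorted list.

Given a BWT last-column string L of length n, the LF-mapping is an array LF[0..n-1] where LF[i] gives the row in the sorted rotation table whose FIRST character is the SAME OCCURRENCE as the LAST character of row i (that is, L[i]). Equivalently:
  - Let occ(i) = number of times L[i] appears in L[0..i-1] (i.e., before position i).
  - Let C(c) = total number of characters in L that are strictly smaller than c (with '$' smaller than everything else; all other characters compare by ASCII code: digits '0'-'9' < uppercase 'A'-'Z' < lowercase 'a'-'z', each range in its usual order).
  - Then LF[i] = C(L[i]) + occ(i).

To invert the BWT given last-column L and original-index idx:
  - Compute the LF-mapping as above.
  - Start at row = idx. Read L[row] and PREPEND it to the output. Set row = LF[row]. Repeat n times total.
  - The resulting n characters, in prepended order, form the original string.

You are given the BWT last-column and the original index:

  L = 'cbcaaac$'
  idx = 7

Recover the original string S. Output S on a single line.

Answer: ccabaac$

Derivation:
LF mapping: 5 4 6 1 2 3 7 0
Walk LF starting at row 7, prepending L[row]:
  step 1: row=7, L[7]='$', prepend. Next row=LF[7]=0
  step 2: row=0, L[0]='c', prepend. Next row=LF[0]=5
  step 3: row=5, L[5]='a', prepend. Next row=LF[5]=3
  step 4: row=3, L[3]='a', prepend. Next row=LF[3]=1
  step 5: row=1, L[1]='b', prepend. Next row=LF[1]=4
  step 6: row=4, L[4]='a', prepend. Next row=LF[4]=2
  step 7: row=2, L[2]='c', prepend. Next row=LF[2]=6
  step 8: row=6, L[6]='c', prepend. Next row=LF[6]=7
Reversed output: ccabaac$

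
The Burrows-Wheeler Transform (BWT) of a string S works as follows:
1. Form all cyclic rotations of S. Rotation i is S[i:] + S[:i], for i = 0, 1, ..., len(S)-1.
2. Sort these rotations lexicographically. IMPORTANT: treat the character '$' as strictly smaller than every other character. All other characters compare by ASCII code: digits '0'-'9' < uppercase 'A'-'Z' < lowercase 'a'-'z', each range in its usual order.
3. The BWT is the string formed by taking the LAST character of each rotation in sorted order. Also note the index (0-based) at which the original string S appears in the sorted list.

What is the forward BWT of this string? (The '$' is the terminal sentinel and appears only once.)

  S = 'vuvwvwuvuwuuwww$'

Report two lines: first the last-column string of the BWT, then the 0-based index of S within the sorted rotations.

All 16 rotations (rotation i = S[i:]+S[:i]):
  rot[0] = vuvwvwuvuwuuwww$
  rot[1] = uvwvwuvuwuuwww$v
  rot[2] = vwvwuvuwuuwww$vu
  rot[3] = wvwuvuwuuwww$vuv
  rot[4] = vwuvuwuuwww$vuvw
  rot[5] = wuvuwuuwww$vuvwv
  rot[6] = uvuwuuwww$vuvwvw
  rot[7] = vuwuuwww$vuvwvwu
  rot[8] = uwuuwww$vuvwvwuv
  rot[9] = wuuwww$vuvwvwuvu
  rot[10] = uuwww$vuvwvwuvuw
  rot[11] = uwww$vuvwvwuvuwu
  rot[12] = www$vuvwvwuvuwuu
  rot[13] = ww$vuvwvwuvuwuuw
  rot[14] = w$vuvwvwuvuwuuww
  rot[15] = $vuvwvwuvuwuuwww
Sorted (with $ < everything):
  sorted[0] = $vuvwvwuvuwuuwww  (last char: 'w')
  sorted[1] = uuwww$vuvwvwuvuw  (last char: 'w')
  sorted[2] = uvuwuuwww$vuvwvw  (last char: 'w')
  sorted[3] = uvwvwuvuwuuwww$v  (last char: 'v')
  sorted[4] = uwuuwww$vuvwvwuv  (last char: 'v')
  sorted[5] = uwww$vuvwvwuvuwu  (last char: 'u')
  sorted[6] = vuvwvwuvuwuuwww$  (last char: '$')
  sorted[7] = vuwuuwww$vuvwvwu  (last char: 'u')
  sorted[8] = vwuvuwuuwww$vuvw  (last char: 'w')
  sorted[9] = vwvwuvuwuuwww$vu  (last char: 'u')
  sorted[10] = w$vuvwvwuvuwuuww  (last char: 'w')
  sorted[11] = wuuwww$vuvwvwuvu  (last char: 'u')
  sorted[12] = wuvuwuuwww$vuvwv  (last char: 'v')
  sorted[13] = wvwuvuwuuwww$vuv  (last char: 'v')
  sorted[14] = ww$vuvwvwuvuwuuw  (last char: 'w')
  sorted[15] = www$vuvwvwuvuwuu  (last char: 'u')
Last column: wwwvvu$uwuwuvvwu
Original string S is at sorted index 6

Answer: wwwvvu$uwuwuvvwu
6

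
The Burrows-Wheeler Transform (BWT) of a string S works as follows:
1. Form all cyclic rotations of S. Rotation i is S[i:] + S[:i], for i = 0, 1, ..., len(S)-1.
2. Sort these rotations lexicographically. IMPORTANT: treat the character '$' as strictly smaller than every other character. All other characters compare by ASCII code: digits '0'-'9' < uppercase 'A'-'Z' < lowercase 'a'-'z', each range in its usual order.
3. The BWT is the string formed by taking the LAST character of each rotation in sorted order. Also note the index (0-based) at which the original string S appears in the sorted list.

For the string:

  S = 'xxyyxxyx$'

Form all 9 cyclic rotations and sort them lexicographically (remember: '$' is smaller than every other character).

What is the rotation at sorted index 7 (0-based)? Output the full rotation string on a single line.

All 9 rotations (rotation i = S[i:]+S[:i]):
  rot[0] = xxyyxxyx$
  rot[1] = xyyxxyx$x
  rot[2] = yyxxyx$xx
  rot[3] = yxxyx$xxy
  rot[4] = xxyx$xxyy
  rot[5] = xyx$xxyyx
  rot[6] = yx$xxyyxx
  rot[7] = x$xxyyxxy
  rot[8] = $xxyyxxyx
Sorted (with $ < everything):
  sorted[0] = $xxyyxxyx
  sorted[1] = x$xxyyxxy
  sorted[2] = xxyx$xxyy
  sorted[3] = xxyyxxyx$
  sorted[4] = xyx$xxyyx
  sorted[5] = xyyxxyx$x
  sorted[6] = yx$xxyyxx
  sorted[7] = yxxyx$xxy
  sorted[8] = yyxxyx$xx
sorted[7] = yxxyx$xxy

Answer: yxxyx$xxy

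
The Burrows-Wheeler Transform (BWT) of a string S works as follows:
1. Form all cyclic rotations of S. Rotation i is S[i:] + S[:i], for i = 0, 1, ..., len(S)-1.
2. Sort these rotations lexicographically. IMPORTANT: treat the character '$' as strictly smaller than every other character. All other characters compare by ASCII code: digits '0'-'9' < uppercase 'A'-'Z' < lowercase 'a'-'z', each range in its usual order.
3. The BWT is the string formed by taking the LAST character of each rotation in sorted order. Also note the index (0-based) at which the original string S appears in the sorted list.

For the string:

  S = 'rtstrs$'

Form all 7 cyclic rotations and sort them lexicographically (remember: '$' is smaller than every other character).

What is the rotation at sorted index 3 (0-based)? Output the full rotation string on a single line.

All 7 rotations (rotation i = S[i:]+S[:i]):
  rot[0] = rtstrs$
  rot[1] = tstrs$r
  rot[2] = strs$rt
  rot[3] = trs$rts
  rot[4] = rs$rtst
  rot[5] = s$rtstr
  rot[6] = $rtstrs
Sorted (with $ < everything):
  sorted[0] = $rtstrs
  sorted[1] = rs$rtst
  sorted[2] = rtstrs$
  sorted[3] = s$rtstr
  sorted[4] = strs$rt
  sorted[5] = trs$rts
  sorted[6] = tstrs$r
sorted[3] = s$rtstr

Answer: s$rtstr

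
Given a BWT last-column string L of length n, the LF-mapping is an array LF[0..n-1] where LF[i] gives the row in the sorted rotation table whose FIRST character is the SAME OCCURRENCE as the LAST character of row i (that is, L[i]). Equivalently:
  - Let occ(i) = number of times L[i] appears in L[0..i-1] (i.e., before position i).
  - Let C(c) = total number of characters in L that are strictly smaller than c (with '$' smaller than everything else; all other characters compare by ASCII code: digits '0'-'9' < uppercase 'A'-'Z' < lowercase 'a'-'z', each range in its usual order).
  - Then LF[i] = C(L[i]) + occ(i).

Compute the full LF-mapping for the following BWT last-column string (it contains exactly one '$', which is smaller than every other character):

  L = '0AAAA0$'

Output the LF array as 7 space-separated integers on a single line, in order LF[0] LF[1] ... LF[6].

Char counts: '$':1, '0':2, 'A':4
C (first-col start): C('$')=0, C('0')=1, C('A')=3
L[0]='0': occ=0, LF[0]=C('0')+0=1+0=1
L[1]='A': occ=0, LF[1]=C('A')+0=3+0=3
L[2]='A': occ=1, LF[2]=C('A')+1=3+1=4
L[3]='A': occ=2, LF[3]=C('A')+2=3+2=5
L[4]='A': occ=3, LF[4]=C('A')+3=3+3=6
L[5]='0': occ=1, LF[5]=C('0')+1=1+1=2
L[6]='$': occ=0, LF[6]=C('$')+0=0+0=0

Answer: 1 3 4 5 6 2 0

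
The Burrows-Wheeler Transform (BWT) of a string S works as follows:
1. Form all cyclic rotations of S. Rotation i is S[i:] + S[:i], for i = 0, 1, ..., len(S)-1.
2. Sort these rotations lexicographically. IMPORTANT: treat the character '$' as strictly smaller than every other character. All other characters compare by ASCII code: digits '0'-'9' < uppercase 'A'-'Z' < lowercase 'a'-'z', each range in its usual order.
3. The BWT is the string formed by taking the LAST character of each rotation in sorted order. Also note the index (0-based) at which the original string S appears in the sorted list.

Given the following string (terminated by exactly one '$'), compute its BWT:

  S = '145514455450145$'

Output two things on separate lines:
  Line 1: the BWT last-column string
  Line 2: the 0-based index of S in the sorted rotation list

All 16 rotations (rotation i = S[i:]+S[:i]):
  rot[0] = 145514455450145$
  rot[1] = 45514455450145$1
  rot[2] = 5514455450145$14
  rot[3] = 514455450145$145
  rot[4] = 14455450145$1455
  rot[5] = 4455450145$14551
  rot[6] = 455450145$145514
  rot[7] = 55450145$1455144
  rot[8] = 5450145$14551445
  rot[9] = 450145$145514455
  rot[10] = 50145$1455144554
  rot[11] = 0145$14551445545
  rot[12] = 145$145514455450
  rot[13] = 45$1455144554501
  rot[14] = 5$14551445545014
  rot[15] = $145514455450145
Sorted (with $ < everything):
  sorted[0] = $145514455450145  (last char: '5')
  sorted[1] = 0145$14551445545  (last char: '5')
  sorted[2] = 14455450145$1455  (last char: '5')
  sorted[3] = 145$145514455450  (last char: '0')
  sorted[4] = 145514455450145$  (last char: '$')
  sorted[5] = 4455450145$14551  (last char: '1')
  sorted[6] = 45$1455144554501  (last char: '1')
  sorted[7] = 450145$145514455  (last char: '5')
  sorted[8] = 45514455450145$1  (last char: '1')
  sorted[9] = 455450145$145514  (last char: '4')
  sorted[10] = 5$14551445545014  (last char: '4')
  sorted[11] = 50145$1455144554  (last char: '4')
  sorted[12] = 514455450145$145  (last char: '5')
  sorted[13] = 5450145$14551445  (last char: '5')
  sorted[14] = 5514455450145$14  (last char: '4')
  sorted[15] = 55450145$1455144  (last char: '4')
Last column: 5550$11514445544
Original string S is at sorted index 4

Answer: 5550$11514445544
4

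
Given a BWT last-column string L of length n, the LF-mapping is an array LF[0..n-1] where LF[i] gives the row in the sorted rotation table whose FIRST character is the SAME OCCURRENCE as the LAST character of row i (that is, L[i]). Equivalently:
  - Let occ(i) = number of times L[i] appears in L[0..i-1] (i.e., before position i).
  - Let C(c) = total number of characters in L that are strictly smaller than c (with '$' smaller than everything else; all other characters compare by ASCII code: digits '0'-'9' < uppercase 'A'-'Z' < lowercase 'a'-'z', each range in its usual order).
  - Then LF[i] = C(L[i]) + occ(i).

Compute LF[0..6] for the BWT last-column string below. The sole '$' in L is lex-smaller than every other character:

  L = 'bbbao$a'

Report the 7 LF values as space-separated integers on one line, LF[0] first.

Char counts: '$':1, 'a':2, 'b':3, 'o':1
C (first-col start): C('$')=0, C('a')=1, C('b')=3, C('o')=6
L[0]='b': occ=0, LF[0]=C('b')+0=3+0=3
L[1]='b': occ=1, LF[1]=C('b')+1=3+1=4
L[2]='b': occ=2, LF[2]=C('b')+2=3+2=5
L[3]='a': occ=0, LF[3]=C('a')+0=1+0=1
L[4]='o': occ=0, LF[4]=C('o')+0=6+0=6
L[5]='$': occ=0, LF[5]=C('$')+0=0+0=0
L[6]='a': occ=1, LF[6]=C('a')+1=1+1=2

Answer: 3 4 5 1 6 0 2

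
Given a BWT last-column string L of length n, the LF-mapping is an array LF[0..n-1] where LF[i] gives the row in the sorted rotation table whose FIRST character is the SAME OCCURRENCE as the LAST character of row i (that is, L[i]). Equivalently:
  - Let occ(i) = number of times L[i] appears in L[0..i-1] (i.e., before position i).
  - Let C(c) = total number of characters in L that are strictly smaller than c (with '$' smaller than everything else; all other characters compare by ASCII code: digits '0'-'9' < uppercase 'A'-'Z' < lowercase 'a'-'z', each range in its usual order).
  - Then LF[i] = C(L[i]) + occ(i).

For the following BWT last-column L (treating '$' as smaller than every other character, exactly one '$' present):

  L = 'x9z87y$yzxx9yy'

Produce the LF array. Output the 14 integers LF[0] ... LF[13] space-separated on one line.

Answer: 5 3 12 2 1 8 0 9 13 6 7 4 10 11

Derivation:
Char counts: '$':1, '7':1, '8':1, '9':2, 'x':3, 'y':4, 'z':2
C (first-col start): C('$')=0, C('7')=1, C('8')=2, C('9')=3, C('x')=5, C('y')=8, C('z')=12
L[0]='x': occ=0, LF[0]=C('x')+0=5+0=5
L[1]='9': occ=0, LF[1]=C('9')+0=3+0=3
L[2]='z': occ=0, LF[2]=C('z')+0=12+0=12
L[3]='8': occ=0, LF[3]=C('8')+0=2+0=2
L[4]='7': occ=0, LF[4]=C('7')+0=1+0=1
L[5]='y': occ=0, LF[5]=C('y')+0=8+0=8
L[6]='$': occ=0, LF[6]=C('$')+0=0+0=0
L[7]='y': occ=1, LF[7]=C('y')+1=8+1=9
L[8]='z': occ=1, LF[8]=C('z')+1=12+1=13
L[9]='x': occ=1, LF[9]=C('x')+1=5+1=6
L[10]='x': occ=2, LF[10]=C('x')+2=5+2=7
L[11]='9': occ=1, LF[11]=C('9')+1=3+1=4
L[12]='y': occ=2, LF[12]=C('y')+2=8+2=10
L[13]='y': occ=3, LF[13]=C('y')+3=8+3=11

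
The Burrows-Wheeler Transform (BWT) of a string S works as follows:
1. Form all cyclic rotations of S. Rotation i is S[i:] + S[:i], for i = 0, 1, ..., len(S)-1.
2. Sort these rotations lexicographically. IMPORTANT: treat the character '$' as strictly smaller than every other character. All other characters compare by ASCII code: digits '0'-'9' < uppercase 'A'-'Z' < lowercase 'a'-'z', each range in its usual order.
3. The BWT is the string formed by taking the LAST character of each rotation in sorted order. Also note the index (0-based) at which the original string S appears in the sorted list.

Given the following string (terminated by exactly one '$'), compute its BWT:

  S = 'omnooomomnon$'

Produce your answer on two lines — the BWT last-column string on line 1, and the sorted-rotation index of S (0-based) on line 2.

All 13 rotations (rotation i = S[i:]+S[:i]):
  rot[0] = omnooomomnon$
  rot[1] = mnooomomnon$o
  rot[2] = nooomomnon$om
  rot[3] = ooomomnon$omn
  rot[4] = oomomnon$omno
  rot[5] = omomnon$omnoo
  rot[6] = momnon$omnooo
  rot[7] = omnon$omnooom
  rot[8] = mnon$omnooomo
  rot[9] = non$omnooomom
  rot[10] = on$omnooomomn
  rot[11] = n$omnooomomno
  rot[12] = $omnooomomnon
Sorted (with $ < everything):
  sorted[0] = $omnooomomnon  (last char: 'n')
  sorted[1] = mnon$omnooomo  (last char: 'o')
  sorted[2] = mnooomomnon$o  (last char: 'o')
  sorted[3] = momnon$omnooo  (last char: 'o')
  sorted[4] = n$omnooomomno  (last char: 'o')
  sorted[5] = non$omnooomom  (last char: 'm')
  sorted[6] = nooomomnon$om  (last char: 'm')
  sorted[7] = omnon$omnooom  (last char: 'm')
  sorted[8] = omnooomomnon$  (last char: '$')
  sorted[9] = omomnon$omnoo  (last char: 'o')
  sorted[10] = on$omnooomomn  (last char: 'n')
  sorted[11] = oomomnon$omno  (last char: 'o')
  sorted[12] = ooomomnon$omn  (last char: 'n')
Last column: noooommm$onon
Original string S is at sorted index 8

Answer: noooommm$onon
8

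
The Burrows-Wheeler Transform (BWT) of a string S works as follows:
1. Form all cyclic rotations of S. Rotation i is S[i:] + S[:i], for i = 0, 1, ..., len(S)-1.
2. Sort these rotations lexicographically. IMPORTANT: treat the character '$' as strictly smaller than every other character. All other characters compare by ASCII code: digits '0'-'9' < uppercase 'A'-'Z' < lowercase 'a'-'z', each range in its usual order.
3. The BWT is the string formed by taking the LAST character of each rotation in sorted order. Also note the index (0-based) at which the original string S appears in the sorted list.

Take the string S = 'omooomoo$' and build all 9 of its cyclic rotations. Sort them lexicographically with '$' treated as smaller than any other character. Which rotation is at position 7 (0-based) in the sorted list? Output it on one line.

Answer: oomoo$omo

Derivation:
All 9 rotations (rotation i = S[i:]+S[:i]):
  rot[0] = omooomoo$
  rot[1] = mooomoo$o
  rot[2] = ooomoo$om
  rot[3] = oomoo$omo
  rot[4] = omoo$omoo
  rot[5] = moo$omooo
  rot[6] = oo$omooom
  rot[7] = o$omooomo
  rot[8] = $omooomoo
Sorted (with $ < everything):
  sorted[0] = $omooomoo
  sorted[1] = moo$omooo
  sorted[2] = mooomoo$o
  sorted[3] = o$omooomo
  sorted[4] = omoo$omoo
  sorted[5] = omooomoo$
  sorted[6] = oo$omooom
  sorted[7] = oomoo$omo
  sorted[8] = ooomoo$om
sorted[7] = oomoo$omo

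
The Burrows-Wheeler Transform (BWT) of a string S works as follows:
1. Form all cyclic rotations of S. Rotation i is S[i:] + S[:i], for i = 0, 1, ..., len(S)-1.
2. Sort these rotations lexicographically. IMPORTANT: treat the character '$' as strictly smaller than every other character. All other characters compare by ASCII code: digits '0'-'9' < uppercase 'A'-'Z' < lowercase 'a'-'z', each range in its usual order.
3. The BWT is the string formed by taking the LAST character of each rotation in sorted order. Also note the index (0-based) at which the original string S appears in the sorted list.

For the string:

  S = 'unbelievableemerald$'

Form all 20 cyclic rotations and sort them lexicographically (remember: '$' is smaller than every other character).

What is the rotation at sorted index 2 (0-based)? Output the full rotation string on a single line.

All 20 rotations (rotation i = S[i:]+S[:i]):
  rot[0] = unbelievableemerald$
  rot[1] = nbelievableemerald$u
  rot[2] = believableemerald$un
  rot[3] = elievableemerald$unb
  rot[4] = lievableemerald$unbe
  rot[5] = ievableemerald$unbel
  rot[6] = evableemerald$unbeli
  rot[7] = vableemerald$unbelie
  rot[8] = ableemerald$unbeliev
  rot[9] = bleemerald$unbelieva
  rot[10] = leemerald$unbelievab
  rot[11] = eemerald$unbelievabl
  rot[12] = emerald$unbelievable
  rot[13] = merald$unbelievablee
  rot[14] = erald$unbelievableem
  rot[15] = rald$unbelievableeme
  rot[16] = ald$unbelievableemer
  rot[17] = ld$unbelievableemera
  rot[18] = d$unbelievableemeral
  rot[19] = $unbelievableemerald
Sorted (with $ < everything):
  sorted[0] = $unbelievableemerald
  sorted[1] = ableemerald$unbeliev
  sorted[2] = ald$unbelievableemer
  sorted[3] = believableemerald$un
  sorted[4] = bleemerald$unbelieva
  sorted[5] = d$unbelievableemeral
  sorted[6] = eemerald$unbelievabl
  sorted[7] = elievableemerald$unb
  sorted[8] = emerald$unbelievable
  sorted[9] = erald$unbelievableem
  sorted[10] = evableemerald$unbeli
  sorted[11] = ievableemerald$unbel
  sorted[12] = ld$unbelievableemera
  sorted[13] = leemerald$unbelievab
  sorted[14] = lievableemerald$unbe
  sorted[15] = merald$unbelievablee
  sorted[16] = nbelievableemerald$u
  sorted[17] = rald$unbelievableeme
  sorted[18] = unbelievableemerald$
  sorted[19] = vableemerald$unbelie
sorted[2] = ald$unbelievableemer

Answer: ald$unbelievableemer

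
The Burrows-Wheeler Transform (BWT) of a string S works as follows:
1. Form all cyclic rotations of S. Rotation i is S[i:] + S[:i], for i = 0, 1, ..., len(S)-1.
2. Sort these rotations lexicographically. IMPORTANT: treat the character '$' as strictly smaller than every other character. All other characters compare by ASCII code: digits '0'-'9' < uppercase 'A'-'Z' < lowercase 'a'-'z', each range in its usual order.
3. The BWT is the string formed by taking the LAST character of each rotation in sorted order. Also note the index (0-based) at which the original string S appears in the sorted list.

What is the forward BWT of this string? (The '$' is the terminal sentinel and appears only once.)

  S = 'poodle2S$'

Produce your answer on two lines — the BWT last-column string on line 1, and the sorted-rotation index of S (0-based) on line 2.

All 9 rotations (rotation i = S[i:]+S[:i]):
  rot[0] = poodle2S$
  rot[1] = oodle2S$p
  rot[2] = odle2S$po
  rot[3] = dle2S$poo
  rot[4] = le2S$pood
  rot[5] = e2S$poodl
  rot[6] = 2S$poodle
  rot[7] = S$poodle2
  rot[8] = $poodle2S
Sorted (with $ < everything):
  sorted[0] = $poodle2S  (last char: 'S')
  sorted[1] = 2S$poodle  (last char: 'e')
  sorted[2] = S$poodle2  (last char: '2')
  sorted[3] = dle2S$poo  (last char: 'o')
  sorted[4] = e2S$poodl  (last char: 'l')
  sorted[5] = le2S$pood  (last char: 'd')
  sorted[6] = odle2S$po  (last char: 'o')
  sorted[7] = oodle2S$p  (last char: 'p')
  sorted[8] = poodle2S$  (last char: '$')
Last column: Se2oldop$
Original string S is at sorted index 8

Answer: Se2oldop$
8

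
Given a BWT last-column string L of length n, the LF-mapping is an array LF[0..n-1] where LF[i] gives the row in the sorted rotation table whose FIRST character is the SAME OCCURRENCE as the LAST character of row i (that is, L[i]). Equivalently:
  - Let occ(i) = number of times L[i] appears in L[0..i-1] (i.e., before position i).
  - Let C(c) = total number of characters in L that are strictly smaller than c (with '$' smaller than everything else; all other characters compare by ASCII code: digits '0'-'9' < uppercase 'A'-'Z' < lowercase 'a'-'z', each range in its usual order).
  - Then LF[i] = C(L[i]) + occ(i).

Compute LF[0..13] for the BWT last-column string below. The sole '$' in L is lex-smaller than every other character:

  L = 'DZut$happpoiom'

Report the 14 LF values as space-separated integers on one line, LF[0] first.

Answer: 1 2 13 12 0 4 3 9 10 11 7 5 8 6

Derivation:
Char counts: '$':1, 'D':1, 'Z':1, 'a':1, 'h':1, 'i':1, 'm':1, 'o':2, 'p':3, 't':1, 'u':1
C (first-col start): C('$')=0, C('D')=1, C('Z')=2, C('a')=3, C('h')=4, C('i')=5, C('m')=6, C('o')=7, C('p')=9, C('t')=12, C('u')=13
L[0]='D': occ=0, LF[0]=C('D')+0=1+0=1
L[1]='Z': occ=0, LF[1]=C('Z')+0=2+0=2
L[2]='u': occ=0, LF[2]=C('u')+0=13+0=13
L[3]='t': occ=0, LF[3]=C('t')+0=12+0=12
L[4]='$': occ=0, LF[4]=C('$')+0=0+0=0
L[5]='h': occ=0, LF[5]=C('h')+0=4+0=4
L[6]='a': occ=0, LF[6]=C('a')+0=3+0=3
L[7]='p': occ=0, LF[7]=C('p')+0=9+0=9
L[8]='p': occ=1, LF[8]=C('p')+1=9+1=10
L[9]='p': occ=2, LF[9]=C('p')+2=9+2=11
L[10]='o': occ=0, LF[10]=C('o')+0=7+0=7
L[11]='i': occ=0, LF[11]=C('i')+0=5+0=5
L[12]='o': occ=1, LF[12]=C('o')+1=7+1=8
L[13]='m': occ=0, LF[13]=C('m')+0=6+0=6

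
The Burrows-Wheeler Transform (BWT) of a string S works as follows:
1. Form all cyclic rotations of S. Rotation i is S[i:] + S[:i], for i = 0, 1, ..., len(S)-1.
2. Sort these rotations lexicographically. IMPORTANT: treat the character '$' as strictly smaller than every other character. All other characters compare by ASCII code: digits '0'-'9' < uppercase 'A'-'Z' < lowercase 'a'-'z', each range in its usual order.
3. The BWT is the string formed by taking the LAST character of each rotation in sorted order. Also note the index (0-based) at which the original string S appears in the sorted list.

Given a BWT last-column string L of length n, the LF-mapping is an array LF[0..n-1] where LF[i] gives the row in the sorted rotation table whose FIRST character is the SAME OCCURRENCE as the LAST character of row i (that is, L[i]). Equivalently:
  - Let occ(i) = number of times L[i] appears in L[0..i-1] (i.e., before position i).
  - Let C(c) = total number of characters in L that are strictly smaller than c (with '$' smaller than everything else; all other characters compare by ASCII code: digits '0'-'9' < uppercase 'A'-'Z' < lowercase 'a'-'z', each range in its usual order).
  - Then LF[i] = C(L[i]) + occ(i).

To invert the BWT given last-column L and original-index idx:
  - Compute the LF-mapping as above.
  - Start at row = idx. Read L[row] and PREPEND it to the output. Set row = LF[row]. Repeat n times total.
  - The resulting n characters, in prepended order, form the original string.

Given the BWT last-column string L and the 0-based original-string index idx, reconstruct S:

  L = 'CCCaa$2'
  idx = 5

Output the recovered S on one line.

LF mapping: 2 3 4 5 6 0 1
Walk LF starting at row 5, prepending L[row]:
  step 1: row=5, L[5]='$', prepend. Next row=LF[5]=0
  step 2: row=0, L[0]='C', prepend. Next row=LF[0]=2
  step 3: row=2, L[2]='C', prepend. Next row=LF[2]=4
  step 4: row=4, L[4]='a', prepend. Next row=LF[4]=6
  step 5: row=6, L[6]='2', prepend. Next row=LF[6]=1
  step 6: row=1, L[1]='C', prepend. Next row=LF[1]=3
  step 7: row=3, L[3]='a', prepend. Next row=LF[3]=5
Reversed output: aC2aCC$

Answer: aC2aCC$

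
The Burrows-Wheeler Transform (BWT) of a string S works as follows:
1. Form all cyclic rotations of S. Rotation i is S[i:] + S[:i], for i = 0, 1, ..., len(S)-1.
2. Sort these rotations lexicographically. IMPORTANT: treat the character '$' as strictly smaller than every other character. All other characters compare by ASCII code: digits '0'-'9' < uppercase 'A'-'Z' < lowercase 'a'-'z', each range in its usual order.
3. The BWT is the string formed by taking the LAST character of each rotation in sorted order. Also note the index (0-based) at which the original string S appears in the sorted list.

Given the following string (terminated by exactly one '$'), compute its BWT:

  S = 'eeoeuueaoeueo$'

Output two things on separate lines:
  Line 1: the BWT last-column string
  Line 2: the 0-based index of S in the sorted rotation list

Answer: oeu$ueooeaeuee
3

Derivation:
All 14 rotations (rotation i = S[i:]+S[:i]):
  rot[0] = eeoeuueaoeueo$
  rot[1] = eoeuueaoeueo$e
  rot[2] = oeuueaoeueo$ee
  rot[3] = euueaoeueo$eeo
  rot[4] = uueaoeueo$eeoe
  rot[5] = ueaoeueo$eeoeu
  rot[6] = eaoeueo$eeoeuu
  rot[7] = aoeueo$eeoeuue
  rot[8] = oeueo$eeoeuuea
  rot[9] = eueo$eeoeuueao
  rot[10] = ueo$eeoeuueaoe
  rot[11] = eo$eeoeuueaoeu
  rot[12] = o$eeoeuueaoeue
  rot[13] = $eeoeuueaoeueo
Sorted (with $ < everything):
  sorted[0] = $eeoeuueaoeueo  (last char: 'o')
  sorted[1] = aoeueo$eeoeuue  (last char: 'e')
  sorted[2] = eaoeueo$eeoeuu  (last char: 'u')
  sorted[3] = eeoeuueaoeueo$  (last char: '$')
  sorted[4] = eo$eeoeuueaoeu  (last char: 'u')
  sorted[5] = eoeuueaoeueo$e  (last char: 'e')
  sorted[6] = eueo$eeoeuueao  (last char: 'o')
  sorted[7] = euueaoeueo$eeo  (last char: 'o')
  sorted[8] = o$eeoeuueaoeue  (last char: 'e')
  sorted[9] = oeueo$eeoeuuea  (last char: 'a')
  sorted[10] = oeuueaoeueo$ee  (last char: 'e')
  sorted[11] = ueaoeueo$eeoeu  (last char: 'u')
  sorted[12] = ueo$eeoeuueaoe  (last char: 'e')
  sorted[13] = uueaoeueo$eeoe  (last char: 'e')
Last column: oeu$ueooeaeuee
Original string S is at sorted index 3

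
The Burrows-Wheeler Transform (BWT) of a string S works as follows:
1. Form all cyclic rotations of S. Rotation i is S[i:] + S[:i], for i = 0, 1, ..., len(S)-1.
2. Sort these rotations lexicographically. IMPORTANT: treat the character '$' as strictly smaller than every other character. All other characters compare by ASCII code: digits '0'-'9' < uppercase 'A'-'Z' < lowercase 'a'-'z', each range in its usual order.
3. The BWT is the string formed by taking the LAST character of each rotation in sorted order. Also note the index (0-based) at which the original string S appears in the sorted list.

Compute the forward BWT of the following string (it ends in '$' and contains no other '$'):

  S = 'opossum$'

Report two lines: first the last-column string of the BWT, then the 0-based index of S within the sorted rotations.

Answer: mu$pooss
2

Derivation:
All 8 rotations (rotation i = S[i:]+S[:i]):
  rot[0] = opossum$
  rot[1] = possum$o
  rot[2] = ossum$op
  rot[3] = ssum$opo
  rot[4] = sum$opos
  rot[5] = um$oposs
  rot[6] = m$opossu
  rot[7] = $opossum
Sorted (with $ < everything):
  sorted[0] = $opossum  (last char: 'm')
  sorted[1] = m$opossu  (last char: 'u')
  sorted[2] = opossum$  (last char: '$')
  sorted[3] = ossum$op  (last char: 'p')
  sorted[4] = possum$o  (last char: 'o')
  sorted[5] = ssum$opo  (last char: 'o')
  sorted[6] = sum$opos  (last char: 's')
  sorted[7] = um$oposs  (last char: 's')
Last column: mu$pooss
Original string S is at sorted index 2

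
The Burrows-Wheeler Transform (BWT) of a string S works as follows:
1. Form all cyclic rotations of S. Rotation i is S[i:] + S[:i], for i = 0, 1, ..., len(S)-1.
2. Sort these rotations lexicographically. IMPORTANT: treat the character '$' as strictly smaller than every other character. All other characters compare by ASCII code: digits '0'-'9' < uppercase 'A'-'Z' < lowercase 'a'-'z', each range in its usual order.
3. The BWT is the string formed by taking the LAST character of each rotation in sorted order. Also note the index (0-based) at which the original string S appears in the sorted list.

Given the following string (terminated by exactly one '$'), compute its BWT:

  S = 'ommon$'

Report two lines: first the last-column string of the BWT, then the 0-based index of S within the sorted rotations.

All 6 rotations (rotation i = S[i:]+S[:i]):
  rot[0] = ommon$
  rot[1] = mmon$o
  rot[2] = mon$om
  rot[3] = on$omm
  rot[4] = n$ommo
  rot[5] = $ommon
Sorted (with $ < everything):
  sorted[0] = $ommon  (last char: 'n')
  sorted[1] = mmon$o  (last char: 'o')
  sorted[2] = mon$om  (last char: 'm')
  sorted[3] = n$ommo  (last char: 'o')
  sorted[4] = ommon$  (last char: '$')
  sorted[5] = on$omm  (last char: 'm')
Last column: nomo$m
Original string S is at sorted index 4

Answer: nomo$m
4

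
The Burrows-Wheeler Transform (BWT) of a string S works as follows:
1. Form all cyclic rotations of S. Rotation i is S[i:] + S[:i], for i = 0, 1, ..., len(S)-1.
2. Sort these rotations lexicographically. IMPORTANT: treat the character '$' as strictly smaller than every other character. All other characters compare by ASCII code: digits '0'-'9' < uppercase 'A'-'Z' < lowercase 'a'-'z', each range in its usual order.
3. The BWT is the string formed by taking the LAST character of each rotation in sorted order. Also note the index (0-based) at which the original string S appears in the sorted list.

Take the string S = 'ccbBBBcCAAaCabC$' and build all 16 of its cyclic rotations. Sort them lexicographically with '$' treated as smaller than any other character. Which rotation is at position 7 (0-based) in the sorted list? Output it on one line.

All 16 rotations (rotation i = S[i:]+S[:i]):
  rot[0] = ccbBBBcCAAaCabC$
  rot[1] = cbBBBcCAAaCabC$c
  rot[2] = bBBBcCAAaCabC$cc
  rot[3] = BBBcCAAaCabC$ccb
  rot[4] = BBcCAAaCabC$ccbB
  rot[5] = BcCAAaCabC$ccbBB
  rot[6] = cCAAaCabC$ccbBBB
  rot[7] = CAAaCabC$ccbBBBc
  rot[8] = AAaCabC$ccbBBBcC
  rot[9] = AaCabC$ccbBBBcCA
  rot[10] = aCabC$ccbBBBcCAA
  rot[11] = CabC$ccbBBBcCAAa
  rot[12] = abC$ccbBBBcCAAaC
  rot[13] = bC$ccbBBBcCAAaCa
  rot[14] = C$ccbBBBcCAAaCab
  rot[15] = $ccbBBBcCAAaCabC
Sorted (with $ < everything):
  sorted[0] = $ccbBBBcCAAaCabC
  sorted[1] = AAaCabC$ccbBBBcC
  sorted[2] = AaCabC$ccbBBBcCA
  sorted[3] = BBBcCAAaCabC$ccb
  sorted[4] = BBcCAAaCabC$ccbB
  sorted[5] = BcCAAaCabC$ccbBB
  sorted[6] = C$ccbBBBcCAAaCab
  sorted[7] = CAAaCabC$ccbBBBc
  sorted[8] = CabC$ccbBBBcCAAa
  sorted[9] = aCabC$ccbBBBcCAA
  sorted[10] = abC$ccbBBBcCAAaC
  sorted[11] = bBBBcCAAaCabC$cc
  sorted[12] = bC$ccbBBBcCAAaCa
  sorted[13] = cCAAaCabC$ccbBBB
  sorted[14] = cbBBBcCAAaCabC$c
  sorted[15] = ccbBBBcCAAaCabC$
sorted[7] = CAAaCabC$ccbBBBc

Answer: CAAaCabC$ccbBBBc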